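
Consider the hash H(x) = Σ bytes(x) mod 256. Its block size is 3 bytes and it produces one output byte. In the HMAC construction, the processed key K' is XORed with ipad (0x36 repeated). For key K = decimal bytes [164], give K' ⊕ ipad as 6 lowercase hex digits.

923636

Key decimal bytes [164] = a4 is 1 byte ≤ B = 3; zero-pad to 3 bytes: K' = a4 00 00.
XOR each byte with 0x36: a4⊕36=92, 00⊕36=36, 00⊕36=36.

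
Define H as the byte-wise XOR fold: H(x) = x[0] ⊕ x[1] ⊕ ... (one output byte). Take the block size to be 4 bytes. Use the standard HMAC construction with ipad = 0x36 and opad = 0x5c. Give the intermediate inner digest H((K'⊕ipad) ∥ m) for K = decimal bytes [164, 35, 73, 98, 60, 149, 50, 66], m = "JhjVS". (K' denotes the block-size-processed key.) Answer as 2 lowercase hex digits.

Key decimal bytes [164, 35, 73, 98, 60, 149, 50, 66] = a4 23 49 62 3c 95 32 42 is 8 bytes > B = 4, so hash it first: H(key) = 75, then zero-pad to 4 bytes: K' = 75 00 00 00.
K' ⊕ ipad = 43 36 36 36.
Inner input = 43 36 36 36 ∥ 4a 68 6a 56 53.
Inner hash: XOR 43⊕36⊕36⊕36⊕4a⊕68⊕6a⊕56⊕53 = 38.

38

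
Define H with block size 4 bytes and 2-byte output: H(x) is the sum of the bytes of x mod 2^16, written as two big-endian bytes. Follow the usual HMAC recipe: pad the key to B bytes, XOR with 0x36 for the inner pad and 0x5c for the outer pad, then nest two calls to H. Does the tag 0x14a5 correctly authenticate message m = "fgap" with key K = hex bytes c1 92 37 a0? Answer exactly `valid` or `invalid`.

Key hex bytes c1 92 37 a0 is exactly B = 4 bytes: K' = c1 92 37 a0.
K' ⊕ ipad = f7 a4 01 96; K' ⊕ opad = 9d ce 6b fc.
Inner hash: sum = 247+164+1+150+102+103+97+112 = 976 → 03 d0.
Outer hash (recomputed tag): sum = 157+206+107+252+3+208 = 933 → 03 a5.
Recomputed tag = 03a5; claimed = 14a5 → mismatch.

invalid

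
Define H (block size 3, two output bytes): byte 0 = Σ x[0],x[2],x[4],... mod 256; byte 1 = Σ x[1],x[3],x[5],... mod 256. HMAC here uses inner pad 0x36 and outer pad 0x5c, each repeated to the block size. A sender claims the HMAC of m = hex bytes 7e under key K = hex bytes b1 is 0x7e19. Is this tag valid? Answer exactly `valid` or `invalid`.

invalid

Key hex bytes b1 is 1 byte ≤ B = 3; zero-pad to 3 bytes: K' = b1 00 00.
K' ⊕ ipad = 87 36 36; K' ⊕ opad = ed 5c 5c.
Inner hash: even-index sum = 189 mod 256 = 189; odd-index sum = 180 mod 256 = 180 → bd b4.
Outer hash (recomputed tag): even-index sum = 509 mod 256 = 253; odd-index sum = 281 mod 256 = 25 → fd 19.
Recomputed tag = fd19; claimed = 7e19 → mismatch.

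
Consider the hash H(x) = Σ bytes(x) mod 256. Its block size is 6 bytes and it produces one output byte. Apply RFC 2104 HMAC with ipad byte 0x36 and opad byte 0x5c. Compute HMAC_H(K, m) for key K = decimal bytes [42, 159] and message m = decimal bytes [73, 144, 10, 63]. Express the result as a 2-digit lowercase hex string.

68

Key decimal bytes [42, 159] = 2a 9f is 2 bytes ≤ B = 6; zero-pad to 6 bytes: K' = 2a 9f 00 00 00 00.
K' ⊕ ipad = 1c a9 36 36 36 36.  K' ⊕ opad = 76 c3 5c 5c 5c 5c.
Inner input = (K'⊕ipad) ∥ m = 1c a9 36 36 36 36 ∥ 49 90 0a 3f.
Inner hash: sum = 28+169+54+54+54+54+73+144+10+63 = 703; mod 256 = 191 → bf.
Outer input = (K'⊕opad) ∥ inner = 76 c3 5c 5c 5c 5c ∥ bf.
Outer hash (tag): sum = 118+195+92+92+92+92+191 = 872; mod 256 = 104 → 68.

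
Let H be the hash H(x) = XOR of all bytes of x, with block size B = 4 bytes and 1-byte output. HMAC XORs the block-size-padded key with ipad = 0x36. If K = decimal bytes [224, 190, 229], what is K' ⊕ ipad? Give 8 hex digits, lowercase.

d688d336

Key decimal bytes [224, 190, 229] = e0 be e5 is 3 bytes ≤ B = 4; zero-pad to 4 bytes: K' = e0 be e5 00.
XOR each byte with 0x36: e0⊕36=d6, be⊕36=88, e5⊕36=d3, 00⊕36=36.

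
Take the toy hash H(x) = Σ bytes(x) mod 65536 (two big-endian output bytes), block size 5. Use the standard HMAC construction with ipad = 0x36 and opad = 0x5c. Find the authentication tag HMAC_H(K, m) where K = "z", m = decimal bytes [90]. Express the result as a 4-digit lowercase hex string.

0215

Key "z" = 7a is 1 byte ≤ B = 5; zero-pad to 5 bytes: K' = 7a 00 00 00 00.
K' ⊕ ipad = 4c 36 36 36 36.  K' ⊕ opad = 26 5c 5c 5c 5c.
Inner input = (K'⊕ipad) ∥ m = 4c 36 36 36 36 ∥ 5a.
Inner hash: sum = 76+54+54+54+54+90 = 382 → 01 7e.
Outer input = (K'⊕opad) ∥ inner = 26 5c 5c 5c 5c ∥ 01 7e.
Outer hash (tag): sum = 38+92+92+92+92+1+126 = 533 → 02 15.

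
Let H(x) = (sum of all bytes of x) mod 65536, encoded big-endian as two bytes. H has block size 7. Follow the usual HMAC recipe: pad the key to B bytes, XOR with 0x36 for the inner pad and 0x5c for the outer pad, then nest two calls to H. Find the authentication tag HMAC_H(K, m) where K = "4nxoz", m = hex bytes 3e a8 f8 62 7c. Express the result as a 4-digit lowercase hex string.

0248

Key "4nxoz" = 34 6e 78 6f 7a is 5 bytes ≤ B = 7; zero-pad to 7 bytes: K' = 34 6e 78 6f 7a 00 00.
K' ⊕ ipad = 02 58 4e 59 4c 36 36.  K' ⊕ opad = 68 32 24 33 26 5c 5c.
Inner input = (K'⊕ipad) ∥ m = 02 58 4e 59 4c 36 36 ∥ 3e a8 f8 62 7c.
Inner hash: sum = 2+88+78+89+76+54+54+62+168+248+98+124 = 1141 → 04 75.
Outer input = (K'⊕opad) ∥ inner = 68 32 24 33 26 5c 5c ∥ 04 75.
Outer hash (tag): sum = 104+50+36+51+38+92+92+4+117 = 584 → 02 48.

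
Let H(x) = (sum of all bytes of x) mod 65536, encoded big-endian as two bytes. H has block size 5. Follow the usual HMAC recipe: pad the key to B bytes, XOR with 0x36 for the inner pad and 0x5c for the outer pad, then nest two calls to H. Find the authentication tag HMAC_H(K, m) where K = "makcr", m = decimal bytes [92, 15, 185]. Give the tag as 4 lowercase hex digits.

Key "makcr" = 6d 61 6b 63 72 is exactly B = 5 bytes: K' = 6d 61 6b 63 72.
K' ⊕ ipad = 5b 57 5d 55 44.  K' ⊕ opad = 31 3d 37 3f 2e.
Inner input = (K'⊕ipad) ∥ m = 5b 57 5d 55 44 ∥ 5c 0f b9.
Inner hash: sum = 91+87+93+85+68+92+15+185 = 716 → 02 cc.
Outer input = (K'⊕opad) ∥ inner = 31 3d 37 3f 2e ∥ 02 cc.
Outer hash (tag): sum = 49+61+55+63+46+2+204 = 480 → 01 e0.

01e0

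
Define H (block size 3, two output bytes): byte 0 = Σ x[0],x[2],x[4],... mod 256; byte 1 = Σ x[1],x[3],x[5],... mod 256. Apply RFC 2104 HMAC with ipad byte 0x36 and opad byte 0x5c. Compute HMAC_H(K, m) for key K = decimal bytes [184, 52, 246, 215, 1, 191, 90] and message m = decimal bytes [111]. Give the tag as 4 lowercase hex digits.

Key decimal bytes [184, 52, 246, 215, 1, 191, 90] = b8 34 f6 d7 01 bf 5a is 7 bytes > B = 3, so hash it first: H(key) = 09 ca, then zero-pad to 3 bytes: K' = 09 ca 00.
K' ⊕ ipad = 3f fc 36.  K' ⊕ opad = 55 96 5c.
Inner input = (K'⊕ipad) ∥ m = 3f fc 36 ∥ 6f.
Inner hash: even-index sum = 117 mod 256 = 117; odd-index sum = 363 mod 256 = 107 → 75 6b.
Outer input = (K'⊕opad) ∥ inner = 55 96 5c ∥ 75 6b.
Outer hash (tag): even-index sum = 284 mod 256 = 28; odd-index sum = 267 mod 256 = 11 → 1c 0b.

1c0b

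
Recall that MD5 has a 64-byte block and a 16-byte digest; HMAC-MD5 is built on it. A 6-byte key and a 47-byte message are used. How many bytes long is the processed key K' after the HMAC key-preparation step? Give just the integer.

64

Key is 6 ≤ 64 bytes, zero-padded: |K'| = 64.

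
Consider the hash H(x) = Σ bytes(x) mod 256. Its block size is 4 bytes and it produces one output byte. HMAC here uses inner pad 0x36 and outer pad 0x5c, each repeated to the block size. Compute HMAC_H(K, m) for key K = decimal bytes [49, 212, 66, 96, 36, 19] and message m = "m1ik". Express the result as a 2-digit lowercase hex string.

Key decimal bytes [49, 212, 66, 96, 36, 19] = 31 d4 42 60 24 13 is 6 bytes > B = 4, so hash it first: H(key) = de, then zero-pad to 4 bytes: K' = de 00 00 00.
K' ⊕ ipad = e8 36 36 36.  K' ⊕ opad = 82 5c 5c 5c.
Inner input = (K'⊕ipad) ∥ m = e8 36 36 36 ∥ 6d 31 69 6b.
Inner hash: sum = 232+54+54+54+109+49+105+107 = 764; mod 256 = 252 → fc.
Outer input = (K'⊕opad) ∥ inner = 82 5c 5c 5c ∥ fc.
Outer hash (tag): sum = 130+92+92+92+252 = 658; mod 256 = 146 → 92.

92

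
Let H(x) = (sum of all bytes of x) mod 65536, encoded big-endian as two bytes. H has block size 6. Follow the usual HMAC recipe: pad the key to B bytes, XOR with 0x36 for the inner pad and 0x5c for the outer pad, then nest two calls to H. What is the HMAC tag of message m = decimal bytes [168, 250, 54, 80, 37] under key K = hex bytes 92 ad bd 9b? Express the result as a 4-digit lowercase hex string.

Key hex bytes 92 ad bd 9b is 4 bytes ≤ B = 6; zero-pad to 6 bytes: K' = 92 ad bd 9b 00 00.
K' ⊕ ipad = a4 9b 8b ad 36 36.  K' ⊕ opad = ce f1 e1 c7 5c 5c.
Inner input = (K'⊕ipad) ∥ m = a4 9b 8b ad 36 36 ∥ a8 fa 36 50 25.
Inner hash: sum = 164+155+139+173+54+54+168+250+54+80+37 = 1328 → 05 30.
Outer input = (K'⊕opad) ∥ inner = ce f1 e1 c7 5c 5c ∥ 05 30.
Outer hash (tag): sum = 206+241+225+199+92+92+5+48 = 1108 → 04 54.

0454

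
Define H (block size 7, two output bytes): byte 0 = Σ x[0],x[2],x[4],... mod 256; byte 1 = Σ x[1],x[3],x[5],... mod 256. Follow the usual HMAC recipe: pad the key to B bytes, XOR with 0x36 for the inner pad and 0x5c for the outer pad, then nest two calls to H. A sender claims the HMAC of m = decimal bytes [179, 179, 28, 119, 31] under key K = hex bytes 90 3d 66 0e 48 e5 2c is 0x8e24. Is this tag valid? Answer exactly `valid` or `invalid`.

Key hex bytes 90 3d 66 0e 48 e5 2c is exactly B = 7 bytes: K' = 90 3d 66 0e 48 e5 2c.
K' ⊕ ipad = a6 0b 50 38 7e d3 1a; K' ⊕ opad = cc 61 3a 52 14 b9 70.
Inner hash: even-index sum = 696 mod 256 = 184; odd-index sum = 516 mod 256 = 4 → b8 04.
Outer hash (recomputed tag): even-index sum = 398 mod 256 = 142; odd-index sum = 548 mod 256 = 36 → 8e 24.
Recomputed tag = 8e24; claimed = 8e24 → match.

valid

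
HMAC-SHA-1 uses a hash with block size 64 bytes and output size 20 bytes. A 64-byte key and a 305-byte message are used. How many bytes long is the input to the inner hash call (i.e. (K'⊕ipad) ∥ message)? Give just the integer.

369

Key is 64 ≤ 64 bytes, zero-padded: |K'| = 64.
Inner input = (K'⊕ipad) ∥ m → 64 + 305 = 369 bytes.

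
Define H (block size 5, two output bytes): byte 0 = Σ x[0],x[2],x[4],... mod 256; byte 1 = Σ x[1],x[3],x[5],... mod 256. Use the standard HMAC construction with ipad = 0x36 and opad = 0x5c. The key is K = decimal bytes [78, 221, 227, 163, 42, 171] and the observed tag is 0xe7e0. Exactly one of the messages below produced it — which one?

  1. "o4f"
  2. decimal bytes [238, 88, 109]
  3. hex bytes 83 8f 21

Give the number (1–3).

1

Key decimal bytes [78, 221, 227, 163, 42, 171] = 4e dd e3 a3 2a ab is 6 bytes > B = 5, so hash it first: H(key) = 5b 2b, then zero-pad to 5 bytes: K' = 5b 2b 00 00 00.
K' ⊕ ipad = 6d 1d 36 36 36; K' ⊕ opad = 07 77 5c 5c 5c.
m1: inner = H(6d 1d 36 36 36 6f 34 66) = 0d 28; tag = H(07 77 5c 5c 5c 0d 28) = e7e0 ← matches
m2: inner = H(6d 1d 36 36 36 ee 58 6d) = 31 ae; tag = H(07 77 5c 5c 5c 31 ae) = 6d04
m3: inner = H(6d 1d 36 36 36 83 8f 21) = 68 f7; tag = H(07 77 5c 5c 5c 68 f7) = b63b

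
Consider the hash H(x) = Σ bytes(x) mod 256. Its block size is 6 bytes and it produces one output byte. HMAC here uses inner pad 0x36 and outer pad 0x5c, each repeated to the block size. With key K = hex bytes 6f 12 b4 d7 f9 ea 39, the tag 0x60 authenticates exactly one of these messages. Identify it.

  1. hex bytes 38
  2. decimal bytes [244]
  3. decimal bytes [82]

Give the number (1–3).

Key hex bytes 6f 12 b4 d7 f9 ea 39 is 7 bytes > B = 6, so hash it first: H(key) = 28, then zero-pad to 6 bytes: K' = 28 00 00 00 00 00.
K' ⊕ ipad = 1e 36 36 36 36 36; K' ⊕ opad = 74 5c 5c 5c 5c 5c.
m1: inner = H(1e 36 36 36 36 36 38) = 64; tag = H(74 5c 5c 5c 5c 5c 64) = a4
m2: inner = H(1e 36 36 36 36 36 f4) = 20; tag = H(74 5c 5c 5c 5c 5c 20) = 60 ← matches
m3: inner = H(1e 36 36 36 36 36 52) = 7e; tag = H(74 5c 5c 5c 5c 5c 7e) = be

2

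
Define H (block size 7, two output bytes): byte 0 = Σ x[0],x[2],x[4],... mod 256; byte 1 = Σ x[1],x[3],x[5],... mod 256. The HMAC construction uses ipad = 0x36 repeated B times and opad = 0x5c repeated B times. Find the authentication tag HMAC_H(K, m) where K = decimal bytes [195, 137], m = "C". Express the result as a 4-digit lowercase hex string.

Key decimal bytes [195, 137] = c3 89 is 2 bytes ≤ B = 7; zero-pad to 7 bytes: K' = c3 89 00 00 00 00 00.
K' ⊕ ipad = f5 bf 36 36 36 36 36.  K' ⊕ opad = 9f d5 5c 5c 5c 5c 5c.
Inner input = (K'⊕ipad) ∥ m = f5 bf 36 36 36 36 36 ∥ 43.
Inner hash: even-index sum = 407 mod 256 = 151; odd-index sum = 366 mod 256 = 110 → 97 6e.
Outer input = (K'⊕opad) ∥ inner = 9f d5 5c 5c 5c 5c 5c ∥ 97 6e.
Outer hash (tag): even-index sum = 545 mod 256 = 33; odd-index sum = 548 mod 256 = 36 → 21 24.

2124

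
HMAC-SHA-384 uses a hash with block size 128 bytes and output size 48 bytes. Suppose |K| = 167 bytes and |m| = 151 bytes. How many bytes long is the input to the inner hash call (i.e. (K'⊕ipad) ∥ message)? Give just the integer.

Key is 167 > 128 bytes, so it is hashed to 48 bytes then zero-padded to 128: |K'| = 128.
Inner input = (K'⊕ipad) ∥ m → 128 + 151 = 279 bytes.

279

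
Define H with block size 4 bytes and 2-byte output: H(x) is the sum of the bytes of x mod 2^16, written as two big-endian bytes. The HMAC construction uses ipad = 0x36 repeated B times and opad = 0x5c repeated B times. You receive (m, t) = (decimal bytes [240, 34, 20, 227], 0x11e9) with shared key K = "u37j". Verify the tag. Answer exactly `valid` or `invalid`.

invalid

Key "u37j" = 75 33 37 6a is exactly B = 4 bytes: K' = 75 33 37 6a.
K' ⊕ ipad = 43 05 01 5c; K' ⊕ opad = 29 6f 6b 36.
Inner hash: sum = 67+5+1+92+240+34+20+227 = 686 → 02 ae.
Outer hash (recomputed tag): sum = 41+111+107+54+2+174 = 489 → 01 e9.
Recomputed tag = 01e9; claimed = 11e9 → mismatch.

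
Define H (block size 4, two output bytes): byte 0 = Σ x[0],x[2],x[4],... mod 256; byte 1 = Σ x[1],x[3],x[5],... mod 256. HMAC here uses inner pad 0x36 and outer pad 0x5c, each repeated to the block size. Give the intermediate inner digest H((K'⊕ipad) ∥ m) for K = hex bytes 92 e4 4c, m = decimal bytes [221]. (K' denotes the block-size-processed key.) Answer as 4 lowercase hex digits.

fb08

Key hex bytes 92 e4 4c is 3 bytes ≤ B = 4; zero-pad to 4 bytes: K' = 92 e4 4c 00.
K' ⊕ ipad = a4 d2 7a 36.
Inner input = a4 d2 7a 36 ∥ dd.
Inner hash: even-index sum = 507 mod 256 = 251; odd-index sum = 264 mod 256 = 8 → fb 08.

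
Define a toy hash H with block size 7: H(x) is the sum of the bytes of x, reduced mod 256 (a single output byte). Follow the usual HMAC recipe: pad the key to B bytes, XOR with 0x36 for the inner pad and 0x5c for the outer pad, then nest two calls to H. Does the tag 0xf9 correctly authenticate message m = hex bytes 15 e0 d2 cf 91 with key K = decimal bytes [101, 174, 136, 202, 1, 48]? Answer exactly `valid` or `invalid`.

valid

Key decimal bytes [101, 174, 136, 202, 1, 48] = 65 ae 88 ca 01 30 is 6 bytes ≤ B = 7; zero-pad to 7 bytes: K' = 65 ae 88 ca 01 30 00.
K' ⊕ ipad = 53 98 be fc 37 06 36; K' ⊕ opad = 39 f2 d4 96 5d 6c 5c.
Inner hash: sum = 83+152+190+252+55+6+54+21+224+210+207+145 = 1599; mod 256 = 63 → 3f.
Outer hash (recomputed tag): sum = 57+242+212+150+93+108+92+63 = 1017; mod 256 = 249 → f9.
Recomputed tag = f9; claimed = f9 → match.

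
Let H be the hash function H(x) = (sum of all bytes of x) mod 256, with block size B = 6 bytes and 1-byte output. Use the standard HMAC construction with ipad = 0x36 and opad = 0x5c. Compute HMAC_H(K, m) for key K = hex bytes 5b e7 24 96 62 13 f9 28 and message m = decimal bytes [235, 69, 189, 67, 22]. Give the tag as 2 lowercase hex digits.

Key hex bytes 5b e7 24 96 62 13 f9 28 is 8 bytes > B = 6, so hash it first: H(key) = 92, then zero-pad to 6 bytes: K' = 92 00 00 00 00 00.
K' ⊕ ipad = a4 36 36 36 36 36.  K' ⊕ opad = ce 5c 5c 5c 5c 5c.
Inner input = (K'⊕ipad) ∥ m = a4 36 36 36 36 36 ∥ eb 45 bd 43 16.
Inner hash: sum = 164+54+54+54+54+54+235+69+189+67+22 = 1016; mod 256 = 248 → f8.
Outer input = (K'⊕opad) ∥ inner = ce 5c 5c 5c 5c 5c ∥ f8.
Outer hash (tag): sum = 206+92+92+92+92+92+248 = 914; mod 256 = 146 → 92.

92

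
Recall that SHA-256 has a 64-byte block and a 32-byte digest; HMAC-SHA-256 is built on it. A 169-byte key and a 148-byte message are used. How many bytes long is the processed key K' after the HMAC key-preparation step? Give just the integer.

64

Key is 169 > 64 bytes, so it is hashed to 32 bytes then zero-padded to 64: |K'| = 64.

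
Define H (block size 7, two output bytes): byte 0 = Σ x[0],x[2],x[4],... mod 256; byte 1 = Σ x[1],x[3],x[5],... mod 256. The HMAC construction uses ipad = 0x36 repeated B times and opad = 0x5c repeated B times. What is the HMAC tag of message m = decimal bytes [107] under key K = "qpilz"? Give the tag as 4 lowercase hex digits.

Key "qpilz" = 71 70 69 6c 7a is 5 bytes ≤ B = 7; zero-pad to 7 bytes: K' = 71 70 69 6c 7a 00 00.
K' ⊕ ipad = 47 46 5f 5a 4c 36 36.  K' ⊕ opad = 2d 2c 35 30 26 5c 5c.
Inner input = (K'⊕ipad) ∥ m = 47 46 5f 5a 4c 36 36 ∥ 6b.
Inner hash: even-index sum = 296 mod 256 = 40; odd-index sum = 321 mod 256 = 65 → 28 41.
Outer input = (K'⊕opad) ∥ inner = 2d 2c 35 30 26 5c 5c ∥ 28 41.
Outer hash (tag): even-index sum = 293 mod 256 = 37; odd-index sum = 224 mod 256 = 224 → 25 e0.

25e0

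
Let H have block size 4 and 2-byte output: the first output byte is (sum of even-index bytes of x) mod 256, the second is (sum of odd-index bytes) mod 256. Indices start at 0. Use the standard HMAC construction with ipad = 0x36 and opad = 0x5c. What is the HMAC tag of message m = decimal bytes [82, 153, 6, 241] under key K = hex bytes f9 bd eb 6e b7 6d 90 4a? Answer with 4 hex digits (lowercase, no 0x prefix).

Key hex bytes f9 bd eb 6e b7 6d 90 4a is 8 bytes > B = 4, so hash it first: H(key) = 2b e2, then zero-pad to 4 bytes: K' = 2b e2 00 00.
K' ⊕ ipad = 1d d4 36 36.  K' ⊕ opad = 77 be 5c 5c.
Inner input = (K'⊕ipad) ∥ m = 1d d4 36 36 ∥ 52 99 06 f1.
Inner hash: even-index sum = 171 mod 256 = 171; odd-index sum = 660 mod 256 = 148 → ab 94.
Outer input = (K'⊕opad) ∥ inner = 77 be 5c 5c ∥ ab 94.
Outer hash (tag): even-index sum = 382 mod 256 = 126; odd-index sum = 430 mod 256 = 174 → 7e ae.

7eae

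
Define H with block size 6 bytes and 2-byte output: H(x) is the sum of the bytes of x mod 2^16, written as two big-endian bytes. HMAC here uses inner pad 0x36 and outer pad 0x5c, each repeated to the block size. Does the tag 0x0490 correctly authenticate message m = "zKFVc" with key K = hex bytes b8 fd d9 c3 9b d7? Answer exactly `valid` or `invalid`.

Key hex bytes b8 fd d9 c3 9b d7 is exactly B = 6 bytes: K' = b8 fd d9 c3 9b d7.
K' ⊕ ipad = 8e cb ef f5 ad e1; K' ⊕ opad = e4 a1 85 9f c7 8b.
Inner hash: sum = 142+203+239+245+173+225+122+75+70+86+99 = 1679 → 06 8f.
Outer hash (recomputed tag): sum = 228+161+133+159+199+139+6+143 = 1168 → 04 90.
Recomputed tag = 0490; claimed = 0490 → match.

valid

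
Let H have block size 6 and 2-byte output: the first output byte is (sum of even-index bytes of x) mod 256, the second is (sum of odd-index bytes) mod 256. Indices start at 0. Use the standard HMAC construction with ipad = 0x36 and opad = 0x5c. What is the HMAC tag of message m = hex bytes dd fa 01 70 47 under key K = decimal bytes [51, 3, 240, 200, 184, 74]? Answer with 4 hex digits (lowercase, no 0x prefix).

Key decimal bytes [51, 3, 240, 200, 184, 74] = 33 03 f0 c8 b8 4a is exactly B = 6 bytes: K' = 33 03 f0 c8 b8 4a.
K' ⊕ ipad = 05 35 c6 fe 8e 7c.  K' ⊕ opad = 6f 5f ac 94 e4 16.
Inner input = (K'⊕ipad) ∥ m = 05 35 c6 fe 8e 7c ∥ dd fa 01 70 47.
Inner hash: even-index sum = 638 mod 256 = 126; odd-index sum = 793 mod 256 = 25 → 7e 19.
Outer input = (K'⊕opad) ∥ inner = 6f 5f ac 94 e4 16 ∥ 7e 19.
Outer hash (tag): even-index sum = 637 mod 256 = 125; odd-index sum = 290 mod 256 = 34 → 7d 22.

7d22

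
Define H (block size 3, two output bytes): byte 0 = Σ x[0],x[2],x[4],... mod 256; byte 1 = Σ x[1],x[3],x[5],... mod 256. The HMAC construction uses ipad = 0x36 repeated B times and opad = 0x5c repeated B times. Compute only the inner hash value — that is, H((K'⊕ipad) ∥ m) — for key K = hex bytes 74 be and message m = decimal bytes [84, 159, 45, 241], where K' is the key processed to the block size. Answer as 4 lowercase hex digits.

0809

Key hex bytes 74 be is 2 bytes ≤ B = 3; zero-pad to 3 bytes: K' = 74 be 00.
K' ⊕ ipad = 42 88 36.
Inner input = 42 88 36 ∥ 54 9f 2d f1.
Inner hash: even-index sum = 520 mod 256 = 8; odd-index sum = 265 mod 256 = 9 → 08 09.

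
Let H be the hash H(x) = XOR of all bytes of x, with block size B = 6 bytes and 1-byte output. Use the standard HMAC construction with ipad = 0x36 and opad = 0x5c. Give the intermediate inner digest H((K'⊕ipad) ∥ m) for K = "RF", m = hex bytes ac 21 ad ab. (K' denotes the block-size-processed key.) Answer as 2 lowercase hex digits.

Key "RF" = 52 46 is 2 bytes ≤ B = 6; zero-pad to 6 bytes: K' = 52 46 00 00 00 00.
K' ⊕ ipad = 64 70 36 36 36 36.
Inner input = 64 70 36 36 36 36 ∥ ac 21 ad ab.
Inner hash: XOR 64⊕70⊕36⊕36⊕36⊕36⊕ac⊕21⊕ad⊕ab = 9f.

9f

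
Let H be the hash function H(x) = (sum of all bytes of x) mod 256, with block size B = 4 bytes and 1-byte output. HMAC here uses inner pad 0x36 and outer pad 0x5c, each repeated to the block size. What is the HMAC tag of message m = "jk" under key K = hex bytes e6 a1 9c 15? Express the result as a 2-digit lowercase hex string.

c9

Key hex bytes e6 a1 9c 15 is exactly B = 4 bytes: K' = e6 a1 9c 15.
K' ⊕ ipad = d0 97 aa 23.  K' ⊕ opad = ba fd c0 49.
Inner input = (K'⊕ipad) ∥ m = d0 97 aa 23 ∥ 6a 6b.
Inner hash: sum = 208+151+170+35+106+107 = 777; mod 256 = 9 → 09.
Outer input = (K'⊕opad) ∥ inner = ba fd c0 49 ∥ 09.
Outer hash (tag): sum = 186+253+192+73+9 = 713; mod 256 = 201 → c9.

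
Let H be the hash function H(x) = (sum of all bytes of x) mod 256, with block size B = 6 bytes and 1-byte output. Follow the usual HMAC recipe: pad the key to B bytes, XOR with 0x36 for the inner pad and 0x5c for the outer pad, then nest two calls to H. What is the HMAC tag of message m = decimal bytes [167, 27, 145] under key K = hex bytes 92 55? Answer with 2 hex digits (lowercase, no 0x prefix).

Key hex bytes 92 55 is 2 bytes ≤ B = 6; zero-pad to 6 bytes: K' = 92 55 00 00 00 00.
K' ⊕ ipad = a4 63 36 36 36 36.  K' ⊕ opad = ce 09 5c 5c 5c 5c.
Inner input = (K'⊕ipad) ∥ m = a4 63 36 36 36 36 ∥ a7 1b 91.
Inner hash: sum = 164+99+54+54+54+54+167+27+145 = 818; mod 256 = 50 → 32.
Outer input = (K'⊕opad) ∥ inner = ce 09 5c 5c 5c 5c ∥ 32.
Outer hash (tag): sum = 206+9+92+92+92+92+50 = 633; mod 256 = 121 → 79.

79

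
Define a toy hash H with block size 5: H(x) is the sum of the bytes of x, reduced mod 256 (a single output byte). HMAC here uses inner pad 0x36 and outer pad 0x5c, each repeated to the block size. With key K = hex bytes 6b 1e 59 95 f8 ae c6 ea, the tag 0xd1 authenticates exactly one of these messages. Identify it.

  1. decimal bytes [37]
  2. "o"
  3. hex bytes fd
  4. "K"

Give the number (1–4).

Key hex bytes 6b 1e 59 95 f8 ae c6 ea is 8 bytes > B = 5, so hash it first: H(key) = cd, then zero-pad to 5 bytes: K' = cd 00 00 00 00.
K' ⊕ ipad = fb 36 36 36 36; K' ⊕ opad = 91 5c 5c 5c 5c.
m1: inner = H(fb 36 36 36 36 25) = f8; tag = H(91 5c 5c 5c 5c f8) = f9
m2: inner = H(fb 36 36 36 36 6f) = 42; tag = H(91 5c 5c 5c 5c 42) = 43
m3: inner = H(fb 36 36 36 36 fd) = d0; tag = H(91 5c 5c 5c 5c d0) = d1 ← matches
m4: inner = H(fb 36 36 36 36 4b) = 1e; tag = H(91 5c 5c 5c 5c 1e) = 1f

3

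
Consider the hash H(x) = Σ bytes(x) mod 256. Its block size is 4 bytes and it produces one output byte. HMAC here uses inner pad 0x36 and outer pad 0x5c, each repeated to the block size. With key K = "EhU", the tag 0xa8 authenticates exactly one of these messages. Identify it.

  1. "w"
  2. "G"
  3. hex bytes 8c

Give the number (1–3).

3

Key "EhU" = 45 68 55 is 3 bytes ≤ B = 4; zero-pad to 4 bytes: K' = 45 68 55 00.
K' ⊕ ipad = 73 5e 63 36; K' ⊕ opad = 19 34 09 5c.
m1: inner = H(73 5e 63 36 77) = e1; tag = H(19 34 09 5c e1) = 93
m2: inner = H(73 5e 63 36 47) = b1; tag = H(19 34 09 5c b1) = 63
m3: inner = H(73 5e 63 36 8c) = f6; tag = H(19 34 09 5c f6) = a8 ← matches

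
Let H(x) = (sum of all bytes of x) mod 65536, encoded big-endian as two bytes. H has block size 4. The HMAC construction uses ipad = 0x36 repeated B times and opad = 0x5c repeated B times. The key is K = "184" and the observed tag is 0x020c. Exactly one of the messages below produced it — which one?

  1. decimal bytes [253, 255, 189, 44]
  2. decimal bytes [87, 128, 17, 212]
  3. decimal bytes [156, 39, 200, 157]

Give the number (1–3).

3

Key "184" = 31 38 34 is 3 bytes ≤ B = 4; zero-pad to 4 bytes: K' = 31 38 34 00.
K' ⊕ ipad = 07 0e 02 36; K' ⊕ opad = 6d 64 68 5c.
m1: inner = H(07 0e 02 36 fd ff bd 2c) = 03 32; tag = H(6d 64 68 5c 03 32) = 01ca
m2: inner = H(07 0e 02 36 57 80 11 d4) = 02 09; tag = H(6d 64 68 5c 02 09) = 01a0
m3: inner = H(07 0e 02 36 9c 27 c8 9d) = 02 75; tag = H(6d 64 68 5c 02 75) = 020c ← matches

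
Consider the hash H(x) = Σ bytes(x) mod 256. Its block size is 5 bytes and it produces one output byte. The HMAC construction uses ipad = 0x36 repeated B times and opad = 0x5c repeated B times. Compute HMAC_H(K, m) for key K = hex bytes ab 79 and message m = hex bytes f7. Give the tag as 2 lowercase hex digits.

b5

Key hex bytes ab 79 is 2 bytes ≤ B = 5; zero-pad to 5 bytes: K' = ab 79 00 00 00.
K' ⊕ ipad = 9d 4f 36 36 36.  K' ⊕ opad = f7 25 5c 5c 5c.
Inner input = (K'⊕ipad) ∥ m = 9d 4f 36 36 36 ∥ f7.
Inner hash: sum = 157+79+54+54+54+247 = 645; mod 256 = 133 → 85.
Outer input = (K'⊕opad) ∥ inner = f7 25 5c 5c 5c ∥ 85.
Outer hash (tag): sum = 247+37+92+92+92+133 = 693; mod 256 = 181 → b5.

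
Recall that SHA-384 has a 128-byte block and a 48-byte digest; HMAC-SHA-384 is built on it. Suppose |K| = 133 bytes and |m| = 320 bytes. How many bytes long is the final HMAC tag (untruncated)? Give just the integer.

48

The tag is one SHA-384 digest: 48 bytes.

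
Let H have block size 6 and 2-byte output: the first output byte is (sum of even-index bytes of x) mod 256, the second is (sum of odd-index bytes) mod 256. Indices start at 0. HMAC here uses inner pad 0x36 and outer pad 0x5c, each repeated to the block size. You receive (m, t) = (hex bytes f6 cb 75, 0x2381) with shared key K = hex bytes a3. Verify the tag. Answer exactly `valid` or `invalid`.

Key hex bytes a3 is 1 byte ≤ B = 6; zero-pad to 6 bytes: K' = a3 00 00 00 00 00.
K' ⊕ ipad = 95 36 36 36 36 36; K' ⊕ opad = ff 5c 5c 5c 5c 5c.
Inner hash: even-index sum = 620 mod 256 = 108; odd-index sum = 365 mod 256 = 109 → 6c 6d.
Outer hash (recomputed tag): even-index sum = 547 mod 256 = 35; odd-index sum = 385 mod 256 = 129 → 23 81.
Recomputed tag = 2381; claimed = 2381 → match.

valid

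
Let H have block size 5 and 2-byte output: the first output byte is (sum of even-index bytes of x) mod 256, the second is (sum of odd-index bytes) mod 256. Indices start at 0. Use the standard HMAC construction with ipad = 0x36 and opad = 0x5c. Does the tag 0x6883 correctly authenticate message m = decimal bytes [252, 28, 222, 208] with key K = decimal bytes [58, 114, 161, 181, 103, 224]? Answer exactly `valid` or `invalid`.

invalid

Key decimal bytes [58, 114, 161, 181, 103, 224] = 3a 72 a1 b5 67 e0 is 6 bytes > B = 5, so hash it first: H(key) = 42 07, then zero-pad to 5 bytes: K' = 42 07 00 00 00.
K' ⊕ ipad = 74 31 36 36 36; K' ⊕ opad = 1e 5b 5c 5c 5c.
Inner hash: even-index sum = 460 mod 256 = 204; odd-index sum = 577 mod 256 = 65 → cc 41.
Outer hash (recomputed tag): even-index sum = 279 mod 256 = 23; odd-index sum = 387 mod 256 = 131 → 17 83.
Recomputed tag = 1783; claimed = 6883 → mismatch.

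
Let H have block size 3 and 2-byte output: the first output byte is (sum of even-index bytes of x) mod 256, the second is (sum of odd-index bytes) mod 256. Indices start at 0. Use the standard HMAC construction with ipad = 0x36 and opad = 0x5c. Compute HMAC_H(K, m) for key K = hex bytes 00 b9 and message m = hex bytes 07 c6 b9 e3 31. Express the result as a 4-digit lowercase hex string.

Key hex bytes 00 b9 is 2 bytes ≤ B = 3; zero-pad to 3 bytes: K' = 00 b9 00.
K' ⊕ ipad = 36 8f 36.  K' ⊕ opad = 5c e5 5c.
Inner input = (K'⊕ipad) ∥ m = 36 8f 36 ∥ 07 c6 b9 e3 31.
Inner hash: even-index sum = 533 mod 256 = 21; odd-index sum = 384 mod 256 = 128 → 15 80.
Outer input = (K'⊕opad) ∥ inner = 5c e5 5c ∥ 15 80.
Outer hash (tag): even-index sum = 312 mod 256 = 56; odd-index sum = 250 mod 256 = 250 → 38 fa.

38fa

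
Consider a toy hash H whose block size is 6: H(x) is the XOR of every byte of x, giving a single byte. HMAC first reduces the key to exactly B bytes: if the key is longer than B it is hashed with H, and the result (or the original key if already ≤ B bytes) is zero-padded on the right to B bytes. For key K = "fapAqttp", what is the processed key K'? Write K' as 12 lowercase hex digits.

|K| = 8 > B = 6, so first hash the key.
H(K): XOR 66⊕61⊕70⊕41⊕71⊕74⊕74⊕70 = 37.
Zero-pad H(K) = 37 to 6 bytes: K' = 37 00 00 00 00 00.

370000000000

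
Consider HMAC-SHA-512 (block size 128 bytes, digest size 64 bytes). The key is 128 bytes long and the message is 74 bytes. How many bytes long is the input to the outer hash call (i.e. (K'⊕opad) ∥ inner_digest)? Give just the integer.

192

Key is 128 ≤ 128 bytes, zero-padded: |K'| = 128.
Outer input = (K'⊕opad) ∥ H(inner) → 128 + 64 = 192 bytes.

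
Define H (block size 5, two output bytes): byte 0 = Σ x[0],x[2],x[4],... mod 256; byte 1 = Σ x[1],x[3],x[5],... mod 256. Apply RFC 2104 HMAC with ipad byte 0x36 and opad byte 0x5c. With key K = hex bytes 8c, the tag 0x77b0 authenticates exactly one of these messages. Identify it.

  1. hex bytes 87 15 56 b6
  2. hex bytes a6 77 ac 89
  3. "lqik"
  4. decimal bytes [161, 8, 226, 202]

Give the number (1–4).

Key hex bytes 8c is 1 byte ≤ B = 5; zero-pad to 5 bytes: K' = 8c 00 00 00 00.
K' ⊕ ipad = ba 36 36 36 36; K' ⊕ opad = d0 5c 5c 5c 5c.
m1: inner = H(ba 36 36 36 36 87 15 56 b6) = f1 49; tag = H(d0 5c 5c 5c 5c f1 49) = d1a9
m2: inner = H(ba 36 36 36 36 a6 77 ac 89) = 26 be; tag = H(d0 5c 5c 5c 5c 26 be) = 46de
m3: inner = H(ba 36 36 36 36 6c 71 69 6b) = 02 41; tag = H(d0 5c 5c 5c 5c 02 41) = c9ba
m4: inner = H(ba 36 36 36 36 a1 08 e2 ca) = f8 ef; tag = H(d0 5c 5c 5c 5c f8 ef) = 77b0 ← matches

4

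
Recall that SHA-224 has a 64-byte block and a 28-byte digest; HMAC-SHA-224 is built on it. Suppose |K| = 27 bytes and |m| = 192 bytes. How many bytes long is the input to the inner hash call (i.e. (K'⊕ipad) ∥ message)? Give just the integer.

256

Key is 27 ≤ 64 bytes, zero-padded: |K'| = 64.
Inner input = (K'⊕ipad) ∥ m → 64 + 192 = 256 bytes.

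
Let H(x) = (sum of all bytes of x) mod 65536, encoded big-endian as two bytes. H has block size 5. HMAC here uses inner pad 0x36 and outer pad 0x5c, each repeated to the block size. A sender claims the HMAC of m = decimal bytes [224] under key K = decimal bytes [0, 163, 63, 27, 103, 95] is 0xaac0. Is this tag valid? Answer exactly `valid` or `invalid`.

invalid

Key decimal bytes [0, 163, 63, 27, 103, 95] = 00 a3 3f 1b 67 5f is 6 bytes > B = 5, so hash it first: H(key) = 01 c3, then zero-pad to 5 bytes: K' = 01 c3 00 00 00.
K' ⊕ ipad = 37 f5 36 36 36; K' ⊕ opad = 5d 9f 5c 5c 5c.
Inner hash: sum = 55+245+54+54+54+224 = 686 → 02 ae.
Outer hash (recomputed tag): sum = 93+159+92+92+92+2+174 = 704 → 02 c0.
Recomputed tag = 02c0; claimed = aac0 → mismatch.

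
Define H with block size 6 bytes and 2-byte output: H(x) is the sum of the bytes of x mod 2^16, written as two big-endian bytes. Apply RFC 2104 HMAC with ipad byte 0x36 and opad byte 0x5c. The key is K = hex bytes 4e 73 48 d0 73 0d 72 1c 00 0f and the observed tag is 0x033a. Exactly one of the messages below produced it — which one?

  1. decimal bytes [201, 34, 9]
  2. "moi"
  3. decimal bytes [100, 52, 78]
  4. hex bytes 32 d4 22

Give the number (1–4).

1

Key hex bytes 4e 73 48 d0 73 0d 72 1c 00 0f is 10 bytes > B = 6, so hash it first: H(key) = 02 f6, then zero-pad to 6 bytes: K' = 02 f6 00 00 00 00.
K' ⊕ ipad = 34 c0 36 36 36 36; K' ⊕ opad = 5e aa 5c 5c 5c 5c.
m1: inner = H(34 c0 36 36 36 36 c9 22 09) = 02 c0; tag = H(5e aa 5c 5c 5c 5c 02 c0) = 033a ← matches
m2: inner = H(34 c0 36 36 36 36 6d 6f 69) = 03 11; tag = H(5e aa 5c 5c 5c 5c 03 11) = 028c
m3: inner = H(34 c0 36 36 36 36 64 34 4e) = 02 b2; tag = H(5e aa 5c 5c 5c 5c 02 b2) = 032c
m4: inner = H(34 c0 36 36 36 36 32 d4 22) = 02 f4; tag = H(5e aa 5c 5c 5c 5c 02 f4) = 036e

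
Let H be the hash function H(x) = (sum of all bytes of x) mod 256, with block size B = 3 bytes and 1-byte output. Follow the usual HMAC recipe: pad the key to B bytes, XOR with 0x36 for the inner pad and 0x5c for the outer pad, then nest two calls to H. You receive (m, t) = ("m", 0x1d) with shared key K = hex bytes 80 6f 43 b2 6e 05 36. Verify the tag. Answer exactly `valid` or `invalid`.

valid

Key hex bytes 80 6f 43 b2 6e 05 36 is 7 bytes > B = 3, so hash it first: H(key) = 8d, then zero-pad to 3 bytes: K' = 8d 00 00.
K' ⊕ ipad = bb 36 36; K' ⊕ opad = d1 5c 5c.
Inner hash: sum = 187+54+54+109 = 404; mod 256 = 148 → 94.
Outer hash (recomputed tag): sum = 209+92+92+148 = 541; mod 256 = 29 → 1d.
Recomputed tag = 1d; claimed = 1d → match.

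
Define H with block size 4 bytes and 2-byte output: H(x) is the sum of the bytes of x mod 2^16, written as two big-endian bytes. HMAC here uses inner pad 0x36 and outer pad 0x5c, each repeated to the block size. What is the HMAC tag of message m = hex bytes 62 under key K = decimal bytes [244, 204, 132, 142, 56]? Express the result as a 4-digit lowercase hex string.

Key decimal bytes [244, 204, 132, 142, 56] = f4 cc 84 8e 38 is 5 bytes > B = 4, so hash it first: H(key) = 03 0a, then zero-pad to 4 bytes: K' = 03 0a 00 00.
K' ⊕ ipad = 35 3c 36 36.  K' ⊕ opad = 5f 56 5c 5c.
Inner input = (K'⊕ipad) ∥ m = 35 3c 36 36 ∥ 62.
Inner hash: sum = 53+60+54+54+98 = 319 → 01 3f.
Outer input = (K'⊕opad) ∥ inner = 5f 56 5c 5c ∥ 01 3f.
Outer hash (tag): sum = 95+86+92+92+1+63 = 429 → 01 ad.

01ad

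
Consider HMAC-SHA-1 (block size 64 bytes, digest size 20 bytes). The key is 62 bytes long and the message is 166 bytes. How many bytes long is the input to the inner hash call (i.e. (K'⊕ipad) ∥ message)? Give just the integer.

230

Key is 62 ≤ 64 bytes, zero-padded: |K'| = 64.
Inner input = (K'⊕ipad) ∥ m → 64 + 166 = 230 bytes.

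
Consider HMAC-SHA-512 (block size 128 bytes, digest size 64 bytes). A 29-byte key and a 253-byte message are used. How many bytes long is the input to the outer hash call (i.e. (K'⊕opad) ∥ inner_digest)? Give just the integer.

Key is 29 ≤ 128 bytes, zero-padded: |K'| = 128.
Outer input = (K'⊕opad) ∥ H(inner) → 128 + 64 = 192 bytes.

192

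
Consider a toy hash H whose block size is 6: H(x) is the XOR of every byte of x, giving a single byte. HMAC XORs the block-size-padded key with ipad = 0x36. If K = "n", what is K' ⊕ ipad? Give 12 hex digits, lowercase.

Key "n" = 6e is 1 byte ≤ B = 6; zero-pad to 6 bytes: K' = 6e 00 00 00 00 00.
XOR each byte with 0x36: 6e⊕36=58, 00⊕36=36, 00⊕36=36, 00⊕36=36, 00⊕36=36, 00⊕36=36.

583636363636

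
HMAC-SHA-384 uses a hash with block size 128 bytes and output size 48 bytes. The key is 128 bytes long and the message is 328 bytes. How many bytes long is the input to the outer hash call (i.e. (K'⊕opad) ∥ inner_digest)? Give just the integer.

176

Key is 128 ≤ 128 bytes, zero-padded: |K'| = 128.
Outer input = (K'⊕opad) ∥ H(inner) → 128 + 48 = 176 bytes.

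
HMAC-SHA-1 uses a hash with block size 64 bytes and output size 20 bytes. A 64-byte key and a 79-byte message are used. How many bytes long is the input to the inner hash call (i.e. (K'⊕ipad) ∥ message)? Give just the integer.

143

Key is 64 ≤ 64 bytes, zero-padded: |K'| = 64.
Inner input = (K'⊕ipad) ∥ m → 64 + 79 = 143 bytes.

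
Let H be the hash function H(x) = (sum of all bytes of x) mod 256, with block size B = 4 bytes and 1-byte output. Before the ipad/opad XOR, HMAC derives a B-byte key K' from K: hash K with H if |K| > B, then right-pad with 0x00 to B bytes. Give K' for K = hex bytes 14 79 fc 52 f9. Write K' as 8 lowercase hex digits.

d4000000

|K| = 5 > B = 4, so first hash the key.
H(K): sum = 20+121+252+82+249 = 724; mod 256 = 212 → d4.
Zero-pad H(K) = d4 to 4 bytes: K' = d4 00 00 00.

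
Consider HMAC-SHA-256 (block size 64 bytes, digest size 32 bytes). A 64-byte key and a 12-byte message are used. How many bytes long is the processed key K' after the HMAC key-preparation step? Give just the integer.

64

Key is 64 ≤ 64 bytes, zero-padded: |K'| = 64.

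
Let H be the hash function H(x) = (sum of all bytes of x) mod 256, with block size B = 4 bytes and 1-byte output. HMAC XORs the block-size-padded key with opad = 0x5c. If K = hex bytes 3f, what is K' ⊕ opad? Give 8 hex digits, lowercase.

635c5c5c

Key hex bytes 3f is 1 byte ≤ B = 4; zero-pad to 4 bytes: K' = 3f 00 00 00.
XOR each byte with 0x5c: 3f⊕5c=63, 00⊕5c=5c, 00⊕5c=5c, 00⊕5c=5c.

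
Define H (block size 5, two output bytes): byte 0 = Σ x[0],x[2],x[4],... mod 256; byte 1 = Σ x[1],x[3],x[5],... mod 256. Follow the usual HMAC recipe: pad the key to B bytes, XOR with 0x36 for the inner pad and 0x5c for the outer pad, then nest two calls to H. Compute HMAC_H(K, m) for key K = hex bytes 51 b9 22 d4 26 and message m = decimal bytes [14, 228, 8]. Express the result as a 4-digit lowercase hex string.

8cdc

Key hex bytes 51 b9 22 d4 26 is exactly B = 5 bytes: K' = 51 b9 22 d4 26.
K' ⊕ ipad = 67 8f 14 e2 10.  K' ⊕ opad = 0d e5 7e 88 7a.
Inner input = (K'⊕ipad) ∥ m = 67 8f 14 e2 10 ∥ 0e e4 08.
Inner hash: even-index sum = 367 mod 256 = 111; odd-index sum = 391 mod 256 = 135 → 6f 87.
Outer input = (K'⊕opad) ∥ inner = 0d e5 7e 88 7a ∥ 6f 87.
Outer hash (tag): even-index sum = 396 mod 256 = 140; odd-index sum = 476 mod 256 = 220 → 8c dc.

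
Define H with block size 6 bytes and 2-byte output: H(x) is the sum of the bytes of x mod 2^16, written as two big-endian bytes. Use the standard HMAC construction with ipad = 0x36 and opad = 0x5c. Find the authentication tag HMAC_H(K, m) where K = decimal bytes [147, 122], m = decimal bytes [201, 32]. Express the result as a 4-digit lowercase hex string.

0319

Key decimal bytes [147, 122] = 93 7a is 2 bytes ≤ B = 6; zero-pad to 6 bytes: K' = 93 7a 00 00 00 00.
K' ⊕ ipad = a5 4c 36 36 36 36.  K' ⊕ opad = cf 26 5c 5c 5c 5c.
Inner input = (K'⊕ipad) ∥ m = a5 4c 36 36 36 36 ∥ c9 20.
Inner hash: sum = 165+76+54+54+54+54+201+32 = 690 → 02 b2.
Outer input = (K'⊕opad) ∥ inner = cf 26 5c 5c 5c 5c ∥ 02 b2.
Outer hash (tag): sum = 207+38+92+92+92+92+2+178 = 793 → 03 19.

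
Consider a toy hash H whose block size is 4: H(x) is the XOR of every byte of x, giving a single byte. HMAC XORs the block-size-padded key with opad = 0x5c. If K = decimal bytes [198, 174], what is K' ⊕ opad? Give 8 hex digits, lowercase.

Key decimal bytes [198, 174] = c6 ae is 2 bytes ≤ B = 4; zero-pad to 4 bytes: K' = c6 ae 00 00.
XOR each byte with 0x5c: c6⊕5c=9a, ae⊕5c=f2, 00⊕5c=5c, 00⊕5c=5c.

9af25c5c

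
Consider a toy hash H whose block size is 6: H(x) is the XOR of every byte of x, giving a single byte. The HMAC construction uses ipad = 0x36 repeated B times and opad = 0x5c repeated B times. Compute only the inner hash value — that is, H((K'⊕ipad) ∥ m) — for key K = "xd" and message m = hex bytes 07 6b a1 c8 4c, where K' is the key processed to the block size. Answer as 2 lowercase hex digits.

55

Key "xd" = 78 64 is 2 bytes ≤ B = 6; zero-pad to 6 bytes: K' = 78 64 00 00 00 00.
K' ⊕ ipad = 4e 52 36 36 36 36.
Inner input = 4e 52 36 36 36 36 ∥ 07 6b a1 c8 4c.
Inner hash: XOR 4e⊕52⊕36⊕36⊕36⊕36⊕07⊕6b⊕a1⊕c8⊕4c = 55.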